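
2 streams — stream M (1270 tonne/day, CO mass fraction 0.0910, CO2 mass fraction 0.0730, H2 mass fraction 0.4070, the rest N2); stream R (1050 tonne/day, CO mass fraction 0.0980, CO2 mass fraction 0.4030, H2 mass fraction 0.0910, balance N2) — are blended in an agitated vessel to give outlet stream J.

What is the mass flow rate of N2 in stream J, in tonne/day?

N2 out = N2 in = 1270×0.429 + 1050×0.408 = 973.23 tonne/day.

973.2 tonne/day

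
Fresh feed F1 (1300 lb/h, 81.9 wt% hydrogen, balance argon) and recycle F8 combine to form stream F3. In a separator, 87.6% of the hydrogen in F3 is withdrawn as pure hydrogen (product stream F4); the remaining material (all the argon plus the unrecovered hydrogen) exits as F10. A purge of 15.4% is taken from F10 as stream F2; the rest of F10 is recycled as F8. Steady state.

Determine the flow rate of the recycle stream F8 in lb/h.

1417 lb/h

argon enters only via F1 and leaves only via the purge: 1300×0.181 = 0.154×(argon in F10), and the separator passes all argon, so argon in F3 = argon in F10 = 1527.9 lb/h.
hydrogen in F3: m_A = 1300×0.819 + (1−0.154)·(1−0.876)·m_A, so m_A = 1064.7/0.8951 = 1189.5 lb/h.
F10 = (1−0.876)×1189.5 + 1527.9 = 1675.4 lb/h.
Recycle F8 = (1−0.154)×1675.4 = 1417.4 lb/h.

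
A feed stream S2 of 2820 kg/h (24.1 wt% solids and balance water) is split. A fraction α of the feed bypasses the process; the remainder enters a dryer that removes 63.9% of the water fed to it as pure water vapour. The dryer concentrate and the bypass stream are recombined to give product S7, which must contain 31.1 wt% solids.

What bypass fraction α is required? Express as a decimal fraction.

All 2820×0.241 = 679.62 kg/h of solids reaches S7, so S7 = 679.62/0.311 = 2185.3 kg/h and vapour = 634.73 kg/h.
The evaporator receives (1−α)·2820 of feed at 0.759 water and removes 0.639 of that water:
0.639×0.759×(1−α)×2820 = 634.73
(1−α) = 634.73/1367.7 = 0.4641;  α = 0.5359.

0.536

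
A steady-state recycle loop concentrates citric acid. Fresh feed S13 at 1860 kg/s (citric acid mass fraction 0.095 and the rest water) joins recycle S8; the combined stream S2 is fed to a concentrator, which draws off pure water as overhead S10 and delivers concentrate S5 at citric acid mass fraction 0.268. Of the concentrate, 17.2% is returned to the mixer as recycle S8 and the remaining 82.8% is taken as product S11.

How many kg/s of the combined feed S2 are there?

1997 kg/s

Overall citric acid balance (none leaves overhead): citric acid in fresh feed = citric acid in product, i.e. 1860×0.095 = (1−0.172)·S5·0.268.
S5 = 176.7/(0.268×0.828) = 796.29 kg/s.
Recycle S8 = 0.172×796.29 = 136.96 kg/s.
Combined feed S2 = 1860 + 136.96 = 1997 kg/s.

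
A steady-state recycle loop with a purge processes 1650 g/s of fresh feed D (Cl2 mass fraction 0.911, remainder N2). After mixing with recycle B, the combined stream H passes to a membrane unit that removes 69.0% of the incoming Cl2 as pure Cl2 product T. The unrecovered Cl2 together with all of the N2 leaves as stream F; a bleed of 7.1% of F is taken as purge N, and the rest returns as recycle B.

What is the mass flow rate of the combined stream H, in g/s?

N2 enters only via D and leaves only via the purge: 1650×0.089 = 0.071×(N2 in F), and the membrane unit passes all N2, so N2 in H = N2 in F = 2068.3 g/s.
Cl2 in H: m_A = 1650×0.911 + (1−0.071)·(1−0.690)·m_A, so m_A = 1503.2/0.7120 = 2111.1 g/s.
H = 2111.1 + 2068.3 = 4179.4 g/s.

4179 g/s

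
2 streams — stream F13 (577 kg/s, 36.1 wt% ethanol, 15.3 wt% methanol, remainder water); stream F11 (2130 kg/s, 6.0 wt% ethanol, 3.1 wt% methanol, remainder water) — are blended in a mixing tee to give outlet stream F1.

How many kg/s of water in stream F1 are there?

2217 kg/s

water out = water in = 577×0.486 + 2130×0.909 = 2216.6 kg/s.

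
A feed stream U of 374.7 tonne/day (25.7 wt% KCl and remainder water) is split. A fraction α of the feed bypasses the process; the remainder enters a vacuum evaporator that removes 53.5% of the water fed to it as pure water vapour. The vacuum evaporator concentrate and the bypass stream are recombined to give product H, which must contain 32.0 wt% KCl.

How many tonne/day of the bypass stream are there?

189.1 tonne/day

All 374.7×0.257 = 96.298 tonne/day of KCl reaches H, so H = 96.298/0.320 = 300.93 tonne/day and vapour = 73.769 tonne/day.
The evaporator receives (1−α)·374.7 of feed at 0.743 water and removes 0.535 of that water:
0.535×0.743×(1−α)×374.7 = 73.769
(1−α) = 73.769/148.95 = 0.4953;  α = 0.5047.
Bypass flow = 0.5047×374.7 = 189.12 tonne/day.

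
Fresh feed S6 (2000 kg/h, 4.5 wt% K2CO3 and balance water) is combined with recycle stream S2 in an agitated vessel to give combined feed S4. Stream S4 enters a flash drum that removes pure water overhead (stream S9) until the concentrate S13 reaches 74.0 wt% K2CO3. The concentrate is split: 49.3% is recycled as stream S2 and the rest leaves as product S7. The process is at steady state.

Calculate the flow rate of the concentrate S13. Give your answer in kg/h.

239.9 kg/h

Overall K2CO3 balance (none leaves overhead): K2CO3 in fresh feed = K2CO3 in product, i.e. 2000×0.045 = (1−0.493)·S13·0.740.
S13 = 90/(0.740×0.507) = 239.88 kg/h.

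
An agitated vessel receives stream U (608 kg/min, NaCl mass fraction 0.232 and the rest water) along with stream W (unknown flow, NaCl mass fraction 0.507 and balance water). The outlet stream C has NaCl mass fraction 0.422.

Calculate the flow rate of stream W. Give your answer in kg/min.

Let W be the unknown flow. Total out = 608 + W.
NaCl balance: 141.06 + 0.507·W = 0.422·(608 + W)
(0.507 − 0.422)·W = 0.422×608 − 141.06 = 115.52
W = 115.52 / 0.085 = 1359.1 kg/min

1359 kg/min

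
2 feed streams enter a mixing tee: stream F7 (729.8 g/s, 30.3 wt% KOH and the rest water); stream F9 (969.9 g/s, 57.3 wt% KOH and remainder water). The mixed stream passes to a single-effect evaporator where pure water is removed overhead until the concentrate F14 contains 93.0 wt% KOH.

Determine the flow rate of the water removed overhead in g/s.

864.3 g/s

KOH entering = 729.8×0.303 + 969.9×0.573 = 776.88 g/s.
All KOH reports to F14, so F14 = 776.88/0.930 = 835.36 g/s.
Total feed = 1699.7 g/s; overhead = 1699.7 − 835.36 = 864.34 g/s.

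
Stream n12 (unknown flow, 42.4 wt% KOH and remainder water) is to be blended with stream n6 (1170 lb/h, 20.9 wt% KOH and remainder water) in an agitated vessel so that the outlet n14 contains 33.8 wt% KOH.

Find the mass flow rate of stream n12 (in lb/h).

1755 lb/h

Let n12 be the unknown flow. Total out = 1170 + n12.
KOH balance: 244.53 + 0.424·n12 = 0.338·(1170 + n12)
(0.424 − 0.338)·n12 = 0.338×1170 − 244.53 = 150.93
n12 = 150.93 / 0.086 = 1755 lb/h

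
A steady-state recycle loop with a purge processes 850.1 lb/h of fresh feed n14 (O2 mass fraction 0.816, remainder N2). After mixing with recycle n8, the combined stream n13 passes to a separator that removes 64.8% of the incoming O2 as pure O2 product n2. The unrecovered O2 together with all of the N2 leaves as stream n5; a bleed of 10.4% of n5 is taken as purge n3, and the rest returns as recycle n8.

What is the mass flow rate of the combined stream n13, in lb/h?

N2 enters only via n14 and leaves only via the purge: 850.1×0.184 = 0.104×(N2 in n5), and the separator passes all N2, so N2 in n13 = N2 in n5 = 1504 lb/h.
O2 in n13: m_A = 850.1×0.816 + (1−0.104)·(1−0.648)·m_A, so m_A = 693.68/0.6846 = 1013.3 lb/h.
n13 = 1013.3 + 1504 = 2517.3 lb/h.

2517 lb/h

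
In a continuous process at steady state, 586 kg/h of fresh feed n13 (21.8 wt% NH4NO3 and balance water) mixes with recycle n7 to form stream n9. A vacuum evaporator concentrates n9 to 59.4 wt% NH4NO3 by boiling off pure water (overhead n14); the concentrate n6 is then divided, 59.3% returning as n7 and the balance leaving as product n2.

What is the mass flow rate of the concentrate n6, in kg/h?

528.4 kg/h

Overall NH4NO3 balance (none leaves overhead): NH4NO3 in fresh feed = NH4NO3 in product, i.e. 586×0.218 = (1−0.593)·n6·0.594.
n6 = 127.75/(0.594×0.407) = 528.41 kg/h.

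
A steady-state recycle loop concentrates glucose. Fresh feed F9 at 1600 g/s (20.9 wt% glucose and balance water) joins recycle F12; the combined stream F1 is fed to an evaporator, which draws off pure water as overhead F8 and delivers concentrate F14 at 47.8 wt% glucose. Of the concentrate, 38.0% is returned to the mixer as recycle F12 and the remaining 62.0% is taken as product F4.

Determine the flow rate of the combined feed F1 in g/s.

2029 g/s

Overall glucose balance (none leaves overhead): glucose in fresh feed = glucose in product, i.e. 1600×0.209 = (1−0.380)·F14·0.478.
F14 = 334.4/(0.478×0.620) = 1128.4 g/s.
Recycle F12 = 0.380×1128.4 = 428.78 g/s.
Combined feed F1 = 1600 + 428.78 = 2028.8 g/s.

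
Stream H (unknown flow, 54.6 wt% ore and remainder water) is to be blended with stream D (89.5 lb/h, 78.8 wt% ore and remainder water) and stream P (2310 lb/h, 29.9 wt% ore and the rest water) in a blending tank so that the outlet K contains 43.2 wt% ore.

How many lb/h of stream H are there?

Let H be the unknown flow. Total out = 2399.5 + H.
ore balance: 761.22 + 0.546·H = 0.432·(2399.5 + H)
(0.546 − 0.432)·H = 0.432×2399.5 − 761.22 = 275.37
H = 275.37 / 0.114 = 2415.5 lb/h

2416 lb/h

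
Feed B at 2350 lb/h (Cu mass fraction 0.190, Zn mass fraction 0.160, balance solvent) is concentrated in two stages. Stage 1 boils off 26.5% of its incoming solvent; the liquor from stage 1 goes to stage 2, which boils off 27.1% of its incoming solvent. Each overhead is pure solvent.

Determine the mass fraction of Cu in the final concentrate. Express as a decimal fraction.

0.272

solvent in feed = 2350×0.650 = 1527.5 lb/h.
After stage 1: solvent left = (1−0.265)×1527.5 = 1122.7; stream total = 1945.2 lb/h.
After stage 2: solvent left = (1−0.271)×1122.7 = 818.46; final concentrate = 1641 lb/h.
Cu fraction = 446.5/1641 = 0.272.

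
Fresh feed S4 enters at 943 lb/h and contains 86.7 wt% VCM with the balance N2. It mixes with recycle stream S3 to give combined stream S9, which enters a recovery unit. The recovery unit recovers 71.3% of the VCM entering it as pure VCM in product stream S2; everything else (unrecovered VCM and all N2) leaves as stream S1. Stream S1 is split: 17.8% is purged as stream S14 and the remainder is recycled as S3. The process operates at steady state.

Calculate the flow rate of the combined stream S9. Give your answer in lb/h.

N2 enters only via S4 and leaves only via the purge: 943×0.133 = 0.178×(N2 in S1), and the recovery unit passes all N2, so N2 in S9 = N2 in S1 = 704.6 lb/h.
VCM in S9: m_A = 943×0.867 + (1−0.178)·(1−0.713)·m_A, so m_A = 817.58/0.7641 = 1070 lb/h.
S9 = 1070 + 704.6 = 1774.6 lb/h.

1775 lb/h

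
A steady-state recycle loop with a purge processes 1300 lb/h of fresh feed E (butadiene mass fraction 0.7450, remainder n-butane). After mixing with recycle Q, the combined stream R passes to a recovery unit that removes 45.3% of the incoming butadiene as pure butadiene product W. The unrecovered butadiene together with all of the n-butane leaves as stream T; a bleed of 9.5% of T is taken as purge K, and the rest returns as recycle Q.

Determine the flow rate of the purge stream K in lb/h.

431.2 lb/h

n-butane enters only via E and leaves only via the purge: 1300×0.255 = 0.095×(n-butane in T), and the recovery unit passes all n-butane, so n-butane in R = n-butane in T = 3489.5 lb/h.
butadiene in R: m_A = 1300×0.745 + (1−0.095)·(1−0.453)·m_A, so m_A = 968.5/0.5050 = 1918 lb/h.
T = (1−0.453)×1918 + 3489.5 = 4538.6 lb/h.
Purge K = 0.095×4538.6 = 431.17 lb/h.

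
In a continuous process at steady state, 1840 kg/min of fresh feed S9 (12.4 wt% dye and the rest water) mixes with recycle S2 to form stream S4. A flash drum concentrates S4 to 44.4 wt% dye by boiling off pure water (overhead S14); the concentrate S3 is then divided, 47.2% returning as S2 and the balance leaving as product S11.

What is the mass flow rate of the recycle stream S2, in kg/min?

Overall dye balance (none leaves overhead): dye in fresh feed = dye in product, i.e. 1840×0.124 = (1−0.472)·S3·0.444.
S3 = 228.16/(0.444×0.528) = 973.25 kg/min.
Recycle S2 = 0.472×973.25 = 459.37 kg/min.

459.4 kg/min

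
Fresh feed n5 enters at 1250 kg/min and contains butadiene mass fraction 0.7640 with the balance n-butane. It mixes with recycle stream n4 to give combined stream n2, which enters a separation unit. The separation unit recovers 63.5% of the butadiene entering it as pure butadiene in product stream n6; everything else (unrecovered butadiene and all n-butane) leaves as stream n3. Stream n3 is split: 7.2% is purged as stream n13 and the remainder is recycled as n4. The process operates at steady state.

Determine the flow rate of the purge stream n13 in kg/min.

n-butane enters only via n5 and leaves only via the purge: 1250×0.236 = 0.072×(n-butane in n3), and the separation unit passes all n-butane, so n-butane in n2 = n-butane in n3 = 4097.2 kg/min.
butadiene in n2: m_A = 1250×0.764 + (1−0.072)·(1−0.635)·m_A, so m_A = 955/0.6613 = 1444.2 kg/min.
n3 = (1−0.635)×1444.2 + 4097.2 = 4624.3 kg/min.
Purge n13 = 0.072×4624.3 = 332.95 kg/min.

333 kg/min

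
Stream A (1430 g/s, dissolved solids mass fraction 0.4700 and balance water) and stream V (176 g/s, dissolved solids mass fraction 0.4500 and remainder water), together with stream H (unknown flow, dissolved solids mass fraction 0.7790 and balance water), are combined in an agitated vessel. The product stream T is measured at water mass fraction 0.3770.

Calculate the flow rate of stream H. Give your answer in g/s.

1598 g/s

Let H be the unknown flow. Total out = 1606 + H.
water balance: 854.7 + 0.221·H = 0.377·(1606 + H)
(0.221 − 0.377)·H = 0.377×1606 − 854.7 = -249.24
H = -249.24 / -0.156 = 1597.7 g/s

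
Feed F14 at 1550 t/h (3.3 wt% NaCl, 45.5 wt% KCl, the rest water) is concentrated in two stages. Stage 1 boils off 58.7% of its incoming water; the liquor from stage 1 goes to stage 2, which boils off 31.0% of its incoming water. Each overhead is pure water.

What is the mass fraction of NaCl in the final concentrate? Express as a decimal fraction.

0.052

water in feed = 1550×0.512 = 793.6 t/h.
After stage 1: water left = (1−0.587)×793.6 = 327.76; stream total = 1084.2 t/h.
After stage 2: water left = (1−0.310)×327.76 = 226.15; final concentrate = 982.55 t/h.
NaCl fraction = 51.15/982.55 = 0.052.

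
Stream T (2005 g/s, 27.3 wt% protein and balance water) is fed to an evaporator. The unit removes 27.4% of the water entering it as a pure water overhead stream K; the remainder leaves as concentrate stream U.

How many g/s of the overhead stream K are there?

water entering = 2005×0.727 = 1457.6 g/s; overhead removed = 0.274×1457.6 = 399.39 g/s.

399.4 g/s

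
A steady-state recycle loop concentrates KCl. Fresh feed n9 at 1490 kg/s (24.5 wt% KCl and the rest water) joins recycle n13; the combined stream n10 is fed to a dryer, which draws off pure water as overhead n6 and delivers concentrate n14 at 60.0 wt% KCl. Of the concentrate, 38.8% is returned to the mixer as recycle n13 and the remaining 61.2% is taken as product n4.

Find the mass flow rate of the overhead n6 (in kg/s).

Overall KCl balance (none leaves overhead): KCl in fresh feed = KCl in product, i.e. 1490×0.245 = (1−0.388)·n14·0.600.
n14 = 365.05/(0.600×0.612) = 994.14 kg/s.
Recycle n13 = 0.388×994.14 = 385.73 kg/s.
Combined feed n10 = 1490 + 385.73 = 1875.7 kg/s.
Overhead n6 = n10 − n14 = 1875.7 − 994.14 = 881.58 kg/s.

881.6 kg/s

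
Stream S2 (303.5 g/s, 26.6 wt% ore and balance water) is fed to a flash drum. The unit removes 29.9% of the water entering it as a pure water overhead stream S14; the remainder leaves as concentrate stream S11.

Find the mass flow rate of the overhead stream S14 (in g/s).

water entering = 303.5×0.734 = 222.77 g/s; overhead removed = 0.299×222.77 = 66.608 g/s.

66.61 g/s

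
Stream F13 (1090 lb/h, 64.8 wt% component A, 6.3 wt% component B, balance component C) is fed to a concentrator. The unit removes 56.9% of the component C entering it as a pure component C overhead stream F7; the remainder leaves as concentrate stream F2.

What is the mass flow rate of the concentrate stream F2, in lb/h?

910.8 lb/h

component C entering = 1090×0.289 = 315.01 lb/h; overhead removed = 0.569×315.01 = 179.24 lb/h.
Concentrate = 1090 − 179.24 = 910.76 lb/h.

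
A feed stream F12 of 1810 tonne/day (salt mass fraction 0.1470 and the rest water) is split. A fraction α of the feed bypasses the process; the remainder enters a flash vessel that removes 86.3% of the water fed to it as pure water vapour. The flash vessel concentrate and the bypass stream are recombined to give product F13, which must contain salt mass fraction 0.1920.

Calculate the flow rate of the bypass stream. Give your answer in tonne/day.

1234 tonne/day

All 1810×0.147 = 266.07 tonne/day of salt reaches F13, so F13 = 266.07/0.192 = 1385.8 tonne/day and vapour = 424.22 tonne/day.
The evaporator receives (1−α)·1810 of feed at 0.853 water and removes 0.863 of that water:
0.863×0.853×(1−α)×1810 = 424.22
(1−α) = 424.22/1332.4 = 0.3184;  α = 0.6816.
Bypass flow = 0.6816×1810 = 1233.7 tonne/day.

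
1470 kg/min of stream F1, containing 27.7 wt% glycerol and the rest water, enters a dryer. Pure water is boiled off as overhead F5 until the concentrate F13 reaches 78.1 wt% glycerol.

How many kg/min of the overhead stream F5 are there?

glycerol is conserved: 1470×0.277 = 407.19 kg/min all reports to the concentrate.
Concentrate = 407.19/(target fraction) = 521.37 kg/min.
Overhead = 1470 − 521.37 = 948.63 kg/min.

948.6 kg/min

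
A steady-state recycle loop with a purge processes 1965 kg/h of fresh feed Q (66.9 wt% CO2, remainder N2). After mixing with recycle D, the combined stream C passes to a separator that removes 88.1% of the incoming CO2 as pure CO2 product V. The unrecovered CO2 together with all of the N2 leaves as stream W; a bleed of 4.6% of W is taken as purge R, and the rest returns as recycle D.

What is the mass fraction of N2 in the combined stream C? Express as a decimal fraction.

N2 enters only via Q and leaves only via the purge: 1965×0.331 = 0.046×(N2 in W), and the separator passes all N2, so N2 in C = N2 in W = 14139 kg/h.
CO2 in C: m_A = 1965×0.669 + (1−0.046)·(1−0.881)·m_A, so m_A = 1314.6/0.8865 = 1482.9 kg/h.
C = 1482.9 + 14139 = 15622 kg/h.
N2 fraction in C = 14139/15622 = 0.905.

0.905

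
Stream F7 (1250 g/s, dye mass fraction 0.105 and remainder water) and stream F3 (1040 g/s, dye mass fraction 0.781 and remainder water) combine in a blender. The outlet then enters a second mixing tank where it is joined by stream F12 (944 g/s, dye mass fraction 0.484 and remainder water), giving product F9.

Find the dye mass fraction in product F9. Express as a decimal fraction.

0.433

Overall, product flow = 3234 g/s.
dye in = 1250×0.105 + 1040×0.781 + 944×0.484 = 1400.4 g/s.
dye fraction in F9 = 0.433.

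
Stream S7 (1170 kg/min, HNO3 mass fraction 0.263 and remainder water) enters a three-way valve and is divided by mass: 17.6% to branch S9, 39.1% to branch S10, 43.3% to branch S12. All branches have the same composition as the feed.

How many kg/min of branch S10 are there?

Branch S10 flow = 0.391×1170 = 457.47 kg/min.

457.5 kg/min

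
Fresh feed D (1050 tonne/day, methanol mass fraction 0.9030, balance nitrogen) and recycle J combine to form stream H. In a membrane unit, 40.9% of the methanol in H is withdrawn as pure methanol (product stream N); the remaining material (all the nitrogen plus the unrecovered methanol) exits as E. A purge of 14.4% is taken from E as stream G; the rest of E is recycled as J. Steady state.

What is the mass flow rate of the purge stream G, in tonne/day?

nitrogen enters only via D and leaves only via the purge: 1050×0.097 = 0.144×(nitrogen in E), and the membrane unit passes all nitrogen, so nitrogen in H = nitrogen in E = 707.29 tonne/day.
methanol in H: m_A = 1050×0.903 + (1−0.144)·(1−0.409)·m_A, so m_A = 948.15/0.4941 = 1918.9 tonne/day.
E = (1−0.409)×1918.9 + 707.29 = 1841.4 tonne/day.
Purge G = 0.144×1841.4 = 265.16 tonne/day.

265.2 tonne/day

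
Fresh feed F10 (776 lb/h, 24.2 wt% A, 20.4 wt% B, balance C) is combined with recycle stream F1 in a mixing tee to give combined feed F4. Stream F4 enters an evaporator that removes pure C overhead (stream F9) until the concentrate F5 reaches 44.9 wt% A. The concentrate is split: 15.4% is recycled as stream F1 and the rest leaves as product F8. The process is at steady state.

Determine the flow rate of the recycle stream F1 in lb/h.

Overall A balance (none leaves overhead): A in fresh feed = A in product, i.e. 776×0.242 = (1−0.154)·F5·0.449.
F5 = 187.79/(0.449×0.846) = 494.38 lb/h.
Recycle F1 = 0.154×494.38 = 76.134 lb/h.

76.13 lb/h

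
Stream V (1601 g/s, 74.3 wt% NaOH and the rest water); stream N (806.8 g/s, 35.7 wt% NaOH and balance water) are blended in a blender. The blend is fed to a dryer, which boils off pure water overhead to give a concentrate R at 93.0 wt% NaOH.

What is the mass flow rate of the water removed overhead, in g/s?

819 g/s

NaOH entering = 1601×0.743 + 806.8×0.357 = 1477.6 g/s.
All NaOH reports to R, so R = 1477.6/0.930 = 1588.8 g/s.
Total feed = 2407.8 g/s; overhead = 2407.8 − 1588.8 = 819.01 g/s.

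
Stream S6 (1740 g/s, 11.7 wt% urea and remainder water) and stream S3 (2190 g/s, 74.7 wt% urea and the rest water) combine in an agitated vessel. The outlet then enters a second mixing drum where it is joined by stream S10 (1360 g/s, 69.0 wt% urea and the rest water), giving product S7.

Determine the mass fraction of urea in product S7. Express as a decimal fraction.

Overall, product flow = 5290 g/s.
urea in = 1740×0.117 + 2190×0.747 + 1360×0.690 = 2777.9 g/s.
urea fraction in S7 = 0.525.

0.525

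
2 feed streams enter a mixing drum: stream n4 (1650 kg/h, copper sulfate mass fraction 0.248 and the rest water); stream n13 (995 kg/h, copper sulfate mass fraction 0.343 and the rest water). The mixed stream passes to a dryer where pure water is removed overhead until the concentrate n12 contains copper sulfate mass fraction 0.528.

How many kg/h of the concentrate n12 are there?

1421 kg/h

copper sulfate entering = 1650×0.248 + 995×0.343 = 750.49 kg/h.
All copper sulfate reports to n12, so n12 = 750.49/0.528 = 1421.4 kg/h.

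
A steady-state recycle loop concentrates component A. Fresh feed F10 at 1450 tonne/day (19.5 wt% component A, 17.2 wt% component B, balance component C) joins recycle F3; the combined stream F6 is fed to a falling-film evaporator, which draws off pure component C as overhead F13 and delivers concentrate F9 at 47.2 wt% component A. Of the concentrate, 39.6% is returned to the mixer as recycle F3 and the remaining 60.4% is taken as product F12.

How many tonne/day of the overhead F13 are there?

Overall component A balance (none leaves overhead): component A in fresh feed = component A in product, i.e. 1450×0.195 = (1−0.396)·F9·0.472.
F9 = 282.75/(0.472×0.604) = 991.8 tonne/day.
Recycle F3 = 0.396×991.8 = 392.75 tonne/day.
Combined feed F6 = 1450 + 392.75 = 1842.8 tonne/day.
Overhead F13 = F6 − F9 = 1842.8 − 991.8 = 850.95 tonne/day.

851 tonne/day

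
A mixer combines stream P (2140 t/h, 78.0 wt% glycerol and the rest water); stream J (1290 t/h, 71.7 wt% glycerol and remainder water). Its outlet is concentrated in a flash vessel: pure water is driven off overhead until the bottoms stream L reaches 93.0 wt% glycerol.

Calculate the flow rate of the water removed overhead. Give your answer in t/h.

glycerol entering = 2140×0.780 + 1290×0.717 = 2594.1 t/h.
All glycerol reports to L, so L = 2594.1/0.930 = 2789.4 t/h.
Total feed = 3430 t/h; overhead = 3430 − 2789.4 = 640.61 t/h.

640.6 t/h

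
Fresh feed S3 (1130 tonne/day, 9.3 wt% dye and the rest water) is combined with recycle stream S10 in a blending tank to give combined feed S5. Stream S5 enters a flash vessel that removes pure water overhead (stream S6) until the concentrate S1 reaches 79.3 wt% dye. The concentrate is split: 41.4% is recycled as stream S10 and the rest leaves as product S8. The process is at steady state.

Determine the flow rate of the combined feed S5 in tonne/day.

1224 tonne/day

Overall dye balance (none leaves overhead): dye in fresh feed = dye in product, i.e. 1130×0.093 = (1−0.414)·S1·0.793.
S1 = 105.09/(0.793×0.586) = 226.15 tonne/day.
Recycle S10 = 0.414×226.15 = 93.625 tonne/day.
Combined feed S5 = 1130 + 93.625 = 1223.6 tonne/day.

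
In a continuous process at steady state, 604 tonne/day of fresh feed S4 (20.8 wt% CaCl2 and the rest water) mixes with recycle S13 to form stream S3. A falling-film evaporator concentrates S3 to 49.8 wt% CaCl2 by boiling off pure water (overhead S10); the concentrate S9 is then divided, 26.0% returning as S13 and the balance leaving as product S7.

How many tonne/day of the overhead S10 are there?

351.7 tonne/day

Overall CaCl2 balance (none leaves overhead): CaCl2 in fresh feed = CaCl2 in product, i.e. 604×0.208 = (1−0.260)·S9·0.498.
S9 = 125.63/(0.498×0.740) = 340.91 tonne/day.
Recycle S13 = 0.260×340.91 = 88.636 tonne/day.
Combined feed S3 = 604 + 88.636 = 692.64 tonne/day.
Overhead S10 = S3 − S9 = 692.64 − 340.91 = 351.73 tonne/day.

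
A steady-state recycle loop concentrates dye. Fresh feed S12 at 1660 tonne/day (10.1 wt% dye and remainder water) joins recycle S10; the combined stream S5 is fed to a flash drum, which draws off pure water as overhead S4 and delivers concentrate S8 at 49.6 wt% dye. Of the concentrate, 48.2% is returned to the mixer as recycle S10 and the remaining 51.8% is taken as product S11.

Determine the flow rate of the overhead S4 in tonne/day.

Overall dye balance (none leaves overhead): dye in fresh feed = dye in product, i.e. 1660×0.101 = (1−0.482)·S8·0.496.
S8 = 167.66/(0.496×0.518) = 652.56 tonne/day.
Recycle S10 = 0.482×652.56 = 314.53 tonne/day.
Combined feed S5 = 1660 + 314.53 = 1974.5 tonne/day.
Overhead S4 = S5 − S8 = 1974.5 − 652.56 = 1322 tonne/day.

1322 tonne/day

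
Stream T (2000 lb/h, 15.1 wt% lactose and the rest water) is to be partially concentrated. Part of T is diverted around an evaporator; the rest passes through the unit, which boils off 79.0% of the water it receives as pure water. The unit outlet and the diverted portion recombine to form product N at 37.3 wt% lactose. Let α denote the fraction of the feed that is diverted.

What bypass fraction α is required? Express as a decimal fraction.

0.113

All 2000×0.151 = 302 lb/h of lactose reaches N, so N = 302/0.373 = 809.65 lb/h and vapour = 1190.3 lb/h.
The evaporator receives (1−α)·2000 of feed at 0.849 water and removes 0.790 of that water:
0.790×0.849×(1−α)×2000 = 1190.3
(1−α) = 1190.3/1341.4 = 0.8874;  α = 0.1126.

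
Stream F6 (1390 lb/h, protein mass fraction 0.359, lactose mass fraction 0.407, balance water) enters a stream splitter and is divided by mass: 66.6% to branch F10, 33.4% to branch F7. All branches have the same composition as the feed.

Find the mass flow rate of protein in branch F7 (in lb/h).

166.7 lb/h

Branch F7 total = 0.334×1390 = 464.26 lb/h.
protein in F7 = 0.359×464.26 = 166.67 lb/h.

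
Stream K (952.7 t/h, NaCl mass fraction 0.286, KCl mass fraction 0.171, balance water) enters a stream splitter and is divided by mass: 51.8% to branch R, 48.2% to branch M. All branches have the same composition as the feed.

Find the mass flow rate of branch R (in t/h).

493.5 t/h

Branch R flow = 0.518×952.7 = 493.5 t/h.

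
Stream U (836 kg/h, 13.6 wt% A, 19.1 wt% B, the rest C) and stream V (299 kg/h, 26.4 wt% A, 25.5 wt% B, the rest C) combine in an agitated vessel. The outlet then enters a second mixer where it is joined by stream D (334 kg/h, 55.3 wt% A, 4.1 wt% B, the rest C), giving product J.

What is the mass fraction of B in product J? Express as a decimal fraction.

0.1699

Overall, product flow = 1469 kg/h.
B in = 836×0.191 + 299×0.255 + 334×0.041 = 249.62 kg/h.
B fraction in J = 0.1699.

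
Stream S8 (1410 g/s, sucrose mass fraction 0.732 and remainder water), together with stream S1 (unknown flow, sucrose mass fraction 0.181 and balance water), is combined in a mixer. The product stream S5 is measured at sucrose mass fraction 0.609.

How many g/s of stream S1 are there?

Let S1 be the unknown flow. Total out = 1410 + S1.
sucrose balance: 1032.1 + 0.181·S1 = 0.609·(1410 + S1)
(0.181 − 0.609)·S1 = 0.609×1410 − 1032.1 = -173.43
S1 = -173.43 / -0.428 = 405.21 g/s

405.2 g/s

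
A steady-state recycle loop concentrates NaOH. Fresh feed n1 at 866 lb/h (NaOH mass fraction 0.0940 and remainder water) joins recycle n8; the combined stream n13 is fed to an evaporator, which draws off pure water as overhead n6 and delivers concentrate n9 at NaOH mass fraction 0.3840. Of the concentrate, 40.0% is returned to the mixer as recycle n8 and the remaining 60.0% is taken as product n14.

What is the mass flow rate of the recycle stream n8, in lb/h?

141.3 lb/h

Overall NaOH balance (none leaves overhead): NaOH in fresh feed = NaOH in product, i.e. 866×0.094 = (1−0.400)·n9·0.384.
n9 = 81.404/(0.384×0.600) = 353.32 lb/h.
Recycle n8 = 0.400×353.32 = 141.33 lb/h.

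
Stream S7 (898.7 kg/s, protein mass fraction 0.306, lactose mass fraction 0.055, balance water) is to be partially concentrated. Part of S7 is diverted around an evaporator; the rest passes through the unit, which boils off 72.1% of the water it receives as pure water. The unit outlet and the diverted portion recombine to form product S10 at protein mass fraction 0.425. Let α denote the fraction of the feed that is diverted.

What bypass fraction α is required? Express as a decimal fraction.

All 898.7×0.306 = 275 kg/s of protein reaches S10, so S10 = 275/0.425 = 647.06 kg/s and vapour = 251.64 kg/s.
The evaporator receives (1−α)·898.7 of feed at 0.639 water and removes 0.721 of that water:
0.721×0.639×(1−α)×898.7 = 251.64
(1−α) = 251.64/414.05 = 0.6077;  α = 0.3923.

0.392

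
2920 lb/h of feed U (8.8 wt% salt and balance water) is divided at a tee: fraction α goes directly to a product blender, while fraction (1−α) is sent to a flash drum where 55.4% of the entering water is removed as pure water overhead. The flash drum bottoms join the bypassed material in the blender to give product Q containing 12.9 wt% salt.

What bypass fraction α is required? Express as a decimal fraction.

0.371

All 2920×0.088 = 256.96 lb/h of salt reaches Q, so Q = 256.96/0.129 = 1991.9 lb/h and vapour = 928.06 lb/h.
The evaporator receives (1−α)·2920 of feed at 0.912 water and removes 0.554 of that water:
0.554×0.912×(1−α)×2920 = 928.06
(1−α) = 928.06/1475.3 = 0.6291;  α = 0.3709.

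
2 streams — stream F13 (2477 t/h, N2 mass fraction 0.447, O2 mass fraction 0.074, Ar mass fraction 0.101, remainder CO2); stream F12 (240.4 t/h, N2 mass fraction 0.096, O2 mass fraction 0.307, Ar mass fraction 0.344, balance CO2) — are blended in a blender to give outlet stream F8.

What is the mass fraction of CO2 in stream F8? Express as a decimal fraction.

Total flow out = 2477 + 240.4 = 2717.4 t/h.
CO2 in = 2477×0.378 + 240.4×0.253 = 997.13 t/h.
CO2 mass fraction in F8 = 997.13/2717.4 = 0.367.

0.367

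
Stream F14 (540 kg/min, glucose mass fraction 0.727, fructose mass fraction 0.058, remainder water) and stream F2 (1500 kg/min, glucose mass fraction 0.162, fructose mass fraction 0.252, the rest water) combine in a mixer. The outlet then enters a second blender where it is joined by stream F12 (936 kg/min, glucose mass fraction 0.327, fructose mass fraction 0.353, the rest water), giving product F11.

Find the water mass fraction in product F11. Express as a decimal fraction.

0.435

Overall, product flow = 2976 kg/min.
water in = 540×0.215 + 1500×0.586 + 936×0.320 = 1294.6 kg/min.
water fraction in F11 = 0.435.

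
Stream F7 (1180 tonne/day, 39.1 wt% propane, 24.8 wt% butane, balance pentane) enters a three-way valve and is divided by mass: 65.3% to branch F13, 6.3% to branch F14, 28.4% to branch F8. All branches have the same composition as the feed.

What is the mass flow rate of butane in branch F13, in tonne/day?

191.1 tonne/day

Branch F13 total = 0.653×1180 = 770.54 tonne/day.
butane in F13 = 0.248×770.54 = 191.09 tonne/day.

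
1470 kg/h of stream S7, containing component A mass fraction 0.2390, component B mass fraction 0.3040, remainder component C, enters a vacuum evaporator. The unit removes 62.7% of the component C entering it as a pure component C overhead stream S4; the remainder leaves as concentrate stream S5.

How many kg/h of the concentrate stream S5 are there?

component C entering = 1470×0.457 = 671.79 kg/h; overhead removed = 0.627×671.79 = 421.21 kg/h.
Concentrate = 1470 − 421.21 = 1048.8 kg/h.

1049 kg/h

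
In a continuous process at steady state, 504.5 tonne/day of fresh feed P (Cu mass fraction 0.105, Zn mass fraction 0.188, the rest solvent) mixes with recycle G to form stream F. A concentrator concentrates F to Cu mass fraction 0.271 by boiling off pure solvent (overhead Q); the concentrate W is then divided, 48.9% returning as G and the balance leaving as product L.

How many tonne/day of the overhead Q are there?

309 tonne/day

Overall Cu balance (none leaves overhead): Cu in fresh feed = Cu in product, i.e. 504.5×0.105 = (1−0.489)·W·0.271.
W = 52.972/(0.271×0.511) = 382.53 tonne/day.
Recycle G = 0.489×382.53 = 187.05 tonne/day.
Combined feed F = 504.5 + 187.05 = 691.55 tonne/day.
Overhead Q = F − W = 691.55 − 382.53 = 309.03 tonne/day.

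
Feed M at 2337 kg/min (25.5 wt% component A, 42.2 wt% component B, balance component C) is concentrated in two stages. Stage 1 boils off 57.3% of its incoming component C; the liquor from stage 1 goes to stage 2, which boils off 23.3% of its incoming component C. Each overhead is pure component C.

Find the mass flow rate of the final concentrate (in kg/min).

1829 kg/min

component C in feed = 2337×0.323 = 754.85 kg/min.
After stage 1: component C left = (1−0.573)×754.85 = 322.32; stream total = 1904.5 kg/min.
After stage 2: component C left = (1−0.233)×322.32 = 247.22; final concentrate = 1829.4 kg/min.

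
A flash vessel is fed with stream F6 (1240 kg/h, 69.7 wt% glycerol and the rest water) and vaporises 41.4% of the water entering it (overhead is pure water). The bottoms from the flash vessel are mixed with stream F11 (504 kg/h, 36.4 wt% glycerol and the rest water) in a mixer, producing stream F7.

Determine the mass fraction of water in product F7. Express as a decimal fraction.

0.340

Vapour removed = 0.414×0.303×1240 = 155.55 kg/h; concentrate = 1084.5 kg/h.
water reaching the mixer = 220.17 (from concentrate) + 504×0.636 = 540.72 kg/h.
Product flow = 1084.5 + 504 = 1588.5 kg/h; water fraction = 0.340.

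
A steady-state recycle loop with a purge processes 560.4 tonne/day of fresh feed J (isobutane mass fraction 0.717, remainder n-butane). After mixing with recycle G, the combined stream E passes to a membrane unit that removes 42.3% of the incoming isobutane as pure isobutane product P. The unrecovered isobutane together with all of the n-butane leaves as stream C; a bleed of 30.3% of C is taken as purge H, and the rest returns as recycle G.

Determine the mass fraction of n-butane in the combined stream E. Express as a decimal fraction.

0.438

n-butane enters only via J and leaves only via the purge: 560.4×0.283 = 0.303×(n-butane in C), and the membrane unit passes all n-butane, so n-butane in E = n-butane in C = 523.41 tonne/day.
isobutane in E: m_A = 560.4×0.717 + (1−0.303)·(1−0.423)·m_A, so m_A = 401.81/0.5978 = 672.11 tonne/day.
E = 672.11 + 523.41 = 1195.5 tonne/day.
n-butane fraction in E = 523.41/1195.5 = 0.438.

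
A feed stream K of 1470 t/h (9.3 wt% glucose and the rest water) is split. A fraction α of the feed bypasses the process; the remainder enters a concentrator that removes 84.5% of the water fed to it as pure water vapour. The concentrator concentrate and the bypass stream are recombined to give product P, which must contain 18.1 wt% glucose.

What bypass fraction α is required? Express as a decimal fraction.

0.366

All 1470×0.093 = 136.71 t/h of glucose reaches P, so P = 136.71/0.181 = 755.3 t/h and vapour = 714.7 t/h.
The evaporator receives (1−α)·1470 of feed at 0.907 water and removes 0.845 of that water:
0.845×0.907×(1−α)×1470 = 714.7
(1−α) = 714.7/1126.6 = 0.6344;  α = 0.3656.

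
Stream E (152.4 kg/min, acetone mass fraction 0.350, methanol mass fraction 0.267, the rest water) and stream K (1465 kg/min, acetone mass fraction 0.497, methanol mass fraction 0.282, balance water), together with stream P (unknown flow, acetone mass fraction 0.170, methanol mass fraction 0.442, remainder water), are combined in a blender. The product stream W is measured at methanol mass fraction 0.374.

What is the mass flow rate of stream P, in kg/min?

Let P be the unknown flow. Total out = 1617.4 + P.
methanol balance: 453.82 + 0.442·P = 0.374·(1617.4 + P)
(0.442 − 0.374)·P = 0.374×1617.4 − 453.82 = 151.09
P = 151.09 / 0.068 = 2221.9 kg/min

2222 kg/min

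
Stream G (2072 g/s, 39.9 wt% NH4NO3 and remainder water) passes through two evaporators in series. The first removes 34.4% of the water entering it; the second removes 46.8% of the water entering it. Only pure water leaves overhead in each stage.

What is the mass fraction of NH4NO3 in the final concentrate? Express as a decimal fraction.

water in feed = 2072×0.601 = 1245.3 g/s.
After stage 1: water left = (1−0.344)×1245.3 = 816.9; stream total = 1643.6 g/s.
After stage 2: water left = (1−0.468)×816.9 = 434.59; final concentrate = 1261.3 g/s.
NH4NO3 fraction = 826.73/1261.3 = 0.655.

0.655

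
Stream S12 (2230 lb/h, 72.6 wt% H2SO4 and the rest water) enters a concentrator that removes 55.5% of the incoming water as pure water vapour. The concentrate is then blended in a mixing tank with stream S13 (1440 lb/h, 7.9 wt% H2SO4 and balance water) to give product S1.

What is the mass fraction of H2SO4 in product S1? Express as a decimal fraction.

Vapour removed = 0.555×0.274×2230 = 339.12 lb/h; concentrate = 1890.9 lb/h.
H2SO4 reaching the mixer = 1619 (from concentrate) + 1440×0.079 = 1732.7 lb/h.
Product flow = 1890.9 + 1440 = 3330.9 lb/h; H2SO4 fraction = 0.5202.

0.5202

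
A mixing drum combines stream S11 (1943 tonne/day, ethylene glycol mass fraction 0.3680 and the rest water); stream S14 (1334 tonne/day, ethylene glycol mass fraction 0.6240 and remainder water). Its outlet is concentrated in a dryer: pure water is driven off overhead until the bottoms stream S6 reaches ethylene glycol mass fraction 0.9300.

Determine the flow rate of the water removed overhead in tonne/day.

ethylene glycol entering = 1943×0.368 + 1334×0.624 = 1547.4 tonne/day.
All ethylene glycol reports to S6, so S6 = 1547.4/0.930 = 1663.9 tonne/day.
Total feed = 3277 tonne/day; overhead = 3277 − 1663.9 = 1613.1 tonne/day.

1613 tonne/day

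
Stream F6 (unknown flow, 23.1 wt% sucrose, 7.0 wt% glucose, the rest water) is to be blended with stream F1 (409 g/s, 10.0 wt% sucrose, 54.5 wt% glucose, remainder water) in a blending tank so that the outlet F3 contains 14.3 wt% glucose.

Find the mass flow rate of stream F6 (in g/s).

Let F6 be the unknown flow. Total out = 409 + F6.
glucose balance: 222.91 + 0.070·F6 = 0.143·(409 + F6)
(0.070 − 0.143)·F6 = 0.143×409 − 222.91 = -164.42
F6 = -164.42 / -0.073 = 2252.3 g/s

2252 g/s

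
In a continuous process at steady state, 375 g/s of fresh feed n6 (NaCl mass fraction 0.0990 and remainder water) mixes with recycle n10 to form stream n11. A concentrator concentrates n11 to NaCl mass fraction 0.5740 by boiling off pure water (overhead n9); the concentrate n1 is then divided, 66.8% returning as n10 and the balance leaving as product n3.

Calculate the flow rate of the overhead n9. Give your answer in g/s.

310.3 g/s

Overall NaCl balance (none leaves overhead): NaCl in fresh feed = NaCl in product, i.e. 375×0.099 = (1−0.668)·n1·0.574.
n1 = 37.125/(0.574×0.332) = 194.81 g/s.
Recycle n10 = 0.668×194.81 = 130.13 g/s.
Combined feed n11 = 375 + 130.13 = 505.13 g/s.
Overhead n9 = n11 − n1 = 505.13 − 194.81 = 310.32 g/s.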